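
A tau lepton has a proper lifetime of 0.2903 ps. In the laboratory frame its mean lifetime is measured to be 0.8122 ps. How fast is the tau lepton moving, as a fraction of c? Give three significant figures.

v = 0.934c

γ = Δt/τ₀ = 0.8122/0.2903 = 2.798
β = √(1 − 1/γ²) = √(1 − 0.1278) = √0.8722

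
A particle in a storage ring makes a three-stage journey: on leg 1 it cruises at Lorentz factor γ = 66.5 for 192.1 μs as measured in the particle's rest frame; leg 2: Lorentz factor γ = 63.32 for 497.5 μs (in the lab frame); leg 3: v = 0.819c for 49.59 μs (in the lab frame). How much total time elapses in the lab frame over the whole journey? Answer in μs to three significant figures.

Leg 1: γ = 66.5; Δt_1 = 66.50 × 192.1 = 1.277×10⁴ μs.
Leg 2: 497.5 μs is already measured in the lab frame.
Leg 3: 49.59 μs is already measured in the lab frame.
Total: 1.277×10⁴ + 497.5 + 49.59 μs.

Δt = 1.33×10⁴ μs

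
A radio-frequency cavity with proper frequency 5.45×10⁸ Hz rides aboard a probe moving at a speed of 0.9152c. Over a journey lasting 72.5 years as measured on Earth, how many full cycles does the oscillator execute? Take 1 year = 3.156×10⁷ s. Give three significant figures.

N = 5.03×10¹⁷

γ = 1/√(1 − 0.9152²) = 1/√0.1624 = 2.481
The oscillator's own cycle count is N = f × τ where τ is the proper time aboard the probe. τ = Δt/γ = 72.5/2.481 = 29.22 years = 9.221×10⁸ s.
N = 5.45×10⁸ × 9.221×10⁸ = 5.025×10¹⁷.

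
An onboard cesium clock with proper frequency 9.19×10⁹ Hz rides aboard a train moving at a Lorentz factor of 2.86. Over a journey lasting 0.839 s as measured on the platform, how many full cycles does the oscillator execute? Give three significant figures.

N = 2.70×10⁹

γ = 2.86
The oscillator's own cycle count is N = f × τ where τ is the proper time on the train. τ = Δt/γ = 0.839/2.860 = 0.2934 s = 2.934×10⁻¹ s.
N = 9.19×10⁹ × 2.934×10⁻¹ = 2.696×10⁹.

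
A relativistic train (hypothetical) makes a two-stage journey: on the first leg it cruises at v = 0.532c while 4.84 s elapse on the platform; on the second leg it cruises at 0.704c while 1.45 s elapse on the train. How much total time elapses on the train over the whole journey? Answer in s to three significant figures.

τ = 5.55 s

Leg 1: γ = 1/√(1 − 0.532²) = 1/√0.7170 = 1.181; τ_1 = 4.84/1.181 = 4.098 s.
Leg 2: 1.45 s is already measured on the train.
Total: 4.098 + 1.450 s.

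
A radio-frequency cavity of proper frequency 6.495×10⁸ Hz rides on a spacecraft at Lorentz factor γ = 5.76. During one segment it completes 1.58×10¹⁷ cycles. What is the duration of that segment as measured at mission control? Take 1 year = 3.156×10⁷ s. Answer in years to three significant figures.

γ = 5.76
Proper time for N cycles: τ = N/f = 1.58×10¹⁷/(6.495×10⁸) = 2.433×10⁸ s = 7.708 years.
Lab-frame duration Δt = γτ = 5.760 × 7.708 = 44.40 years.

Δt = 44.4 years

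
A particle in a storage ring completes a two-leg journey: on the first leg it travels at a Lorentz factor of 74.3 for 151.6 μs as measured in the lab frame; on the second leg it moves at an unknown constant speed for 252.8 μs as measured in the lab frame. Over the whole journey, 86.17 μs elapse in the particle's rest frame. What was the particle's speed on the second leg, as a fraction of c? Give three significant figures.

Leg 1: γ = 74.3; τ_1 = 151.6/74.30 = 2.040 μs.
Leg 2: speed unknown; τ_2 = 252.8/γ_2.
Total proper time: 2.040 + τ_2 = 86.17, so τ_2 = 86.17 − 2.040 = 84.13 μs.
γ_2 = 252.8/84.13 = 3.005; β = √(1 − 1/γ²) = √0.8892.

β = 0.943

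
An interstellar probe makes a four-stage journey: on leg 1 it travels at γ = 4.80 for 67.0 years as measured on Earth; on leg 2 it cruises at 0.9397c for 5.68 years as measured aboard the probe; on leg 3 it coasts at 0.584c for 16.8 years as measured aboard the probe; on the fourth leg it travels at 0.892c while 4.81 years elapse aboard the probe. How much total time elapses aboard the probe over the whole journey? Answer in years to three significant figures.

τ = 41.2 years

Leg 1: γ = 4.80; τ_1 = 67.0/4.800 = 13.96 years.
Leg 2: 5.68 years is already measured aboard the probe.
Leg 3: 16.8 years is already measured aboard the probe.
Leg 4: 4.81 years is already measured aboard the probe.
Total: 13.96 + 5.680 + 16.80 + 4.810 years.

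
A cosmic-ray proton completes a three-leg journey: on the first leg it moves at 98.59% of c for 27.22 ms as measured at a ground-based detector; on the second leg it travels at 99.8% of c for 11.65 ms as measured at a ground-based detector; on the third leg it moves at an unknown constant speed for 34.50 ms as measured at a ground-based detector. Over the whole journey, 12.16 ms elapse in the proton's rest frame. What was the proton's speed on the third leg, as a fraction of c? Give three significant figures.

Leg 1: β = 0.9859; γ = 1/√(1 − 0.9859²) = 1/√0.02800 = 5.976; τ_1 = 27.22/5.976 = 4.555 ms.
Leg 2: β = 0.998; γ = 1/√(1 − 0.998²) = 1/√0.003996 = 15.82; τ_2 = 11.65/15.82 = 0.7364 ms.
Leg 3: speed unknown; τ_3 = 34.50/γ_3.
Total proper time: 4.555 + 0.7364 + τ_3 = 12.16, so τ_3 = 12.16 − 5.291 = 6.869 ms.
γ_3 = 34.50/6.869 = 5.023; β = √(1 − 1/γ²) = √0.9604.

β = 0.980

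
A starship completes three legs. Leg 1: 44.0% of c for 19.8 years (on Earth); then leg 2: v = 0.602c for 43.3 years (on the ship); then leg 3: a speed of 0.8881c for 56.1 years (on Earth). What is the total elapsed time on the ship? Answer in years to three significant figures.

Leg 1: β = 0.440; γ = 1/√(1 − 0.440²) = 1/√0.8064 = 1.114; τ_1 = 19.8/1.114 = 17.78 years.
Leg 2: 43.3 years is already measured on the ship.
Leg 3: γ = 1/√(1 − 0.8881²) = 1/√0.2113 = 2.176; τ_3 = 56.1/2.176 = 25.79 years.
Total: 17.78 + 43.30 + 25.79 years.

τ = 86.9 years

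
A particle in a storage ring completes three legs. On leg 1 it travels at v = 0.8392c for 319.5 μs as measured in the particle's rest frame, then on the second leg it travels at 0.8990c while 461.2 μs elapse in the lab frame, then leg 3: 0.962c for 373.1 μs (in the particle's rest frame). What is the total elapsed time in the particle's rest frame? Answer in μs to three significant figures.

τ = 895 μs

Leg 1: 319.5 μs is already measured in the particle's rest frame.
Leg 2: γ = 1/√(1 − 0.8990²) = 1/√0.1918 = 2.283; τ_2 = 461.2/2.283 = 202.0 μs.
Leg 3: 373.1 μs is already measured in the particle's rest frame.
Total: 319.5 + 202.0 + 373.1 μs.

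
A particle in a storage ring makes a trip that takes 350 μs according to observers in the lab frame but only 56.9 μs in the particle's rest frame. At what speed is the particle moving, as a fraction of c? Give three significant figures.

The proper time is measured in the particle's rest frame (both events occur at the particle's location); Δt is measured in the lab frame. γ = Δt/τ = 350/56.9 = 6.151.
β = √(1 − 1/γ²) = √(1 − 0.02643) = √0.9736

v = 0.987c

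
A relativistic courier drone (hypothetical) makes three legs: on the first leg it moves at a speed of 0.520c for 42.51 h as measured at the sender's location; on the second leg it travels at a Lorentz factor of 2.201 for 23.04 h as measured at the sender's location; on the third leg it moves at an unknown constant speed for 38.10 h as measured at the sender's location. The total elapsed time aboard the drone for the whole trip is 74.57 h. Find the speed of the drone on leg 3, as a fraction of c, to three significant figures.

Leg 1: γ = 1/√(1 − 0.520²) = 1/√0.7296 = 1.171; τ_1 = 42.51/1.171 = 36.31 h.
Leg 2: γ = 2.201; τ_2 = 23.04/2.201 = 10.47 h.
Leg 3: speed unknown; τ_3 = 38.10/γ_3.
Total proper time: 36.31 + 10.47 + τ_3 = 74.57, so τ_3 = 74.57 − 46.78 = 27.79 h.
γ_3 = 38.10/27.79 = 1.371; β = √(1 − 1/γ²) = √0.4679.

β = 0.684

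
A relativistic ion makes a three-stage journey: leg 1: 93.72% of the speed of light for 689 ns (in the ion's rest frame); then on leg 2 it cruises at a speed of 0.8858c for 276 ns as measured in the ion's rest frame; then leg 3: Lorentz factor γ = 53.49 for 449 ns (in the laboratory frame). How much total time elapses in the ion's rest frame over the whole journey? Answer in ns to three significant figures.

τ = 973 ns

Leg 1: 689 ns is already measured in the ion's rest frame.
Leg 2: 276 ns is already measured in the ion's rest frame.
Leg 3: γ = 53.49; τ_3 = 449/53.49 = 8.394 ns.
Total: 689.0 + 276.0 + 8.394 ns.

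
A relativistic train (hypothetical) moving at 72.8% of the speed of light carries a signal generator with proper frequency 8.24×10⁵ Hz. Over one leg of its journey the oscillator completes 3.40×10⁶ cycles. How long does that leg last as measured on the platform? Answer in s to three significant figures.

β = 0.728; γ = 1/√(1 − 0.728²) = 1/√0.4700 = 1.459
Proper time for N cycles: τ = N/f = 3.40×10⁶/(8.24×10⁵) = 4.126×10⁰ s = 4.126 s.
Lab-frame duration Δt = γτ = 1.459 × 4.126 = 6.019 s.

Δt = 6.02 s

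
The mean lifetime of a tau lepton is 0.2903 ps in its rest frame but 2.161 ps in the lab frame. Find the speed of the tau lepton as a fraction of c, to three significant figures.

v = 0.991c

γ = Δt/τ₀ = 2.161/0.2903 = 7.444
β = √(1 − 1/γ²) = √(1 − 0.01805) = √0.9820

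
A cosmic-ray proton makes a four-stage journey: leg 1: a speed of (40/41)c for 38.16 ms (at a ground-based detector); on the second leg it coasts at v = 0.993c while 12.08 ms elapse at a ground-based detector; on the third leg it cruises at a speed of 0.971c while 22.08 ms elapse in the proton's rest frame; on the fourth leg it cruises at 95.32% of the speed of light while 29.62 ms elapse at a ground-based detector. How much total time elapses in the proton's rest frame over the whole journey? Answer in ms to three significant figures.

τ = 40.8 ms

Leg 1: γ = 1/√(1 − (40/41)²) = 41/9 ≈ 4.556; τ_1 = 38.16/4.556 = 8.377 ms.
Leg 2: γ = 1/√(1 − 0.993²) = 1/√0.01395 = 8.466; τ_2 = 12.08/8.466 = 1.427 ms.
Leg 3: 22.08 ms is already measured in the proton's rest frame.
Leg 4: β = 0.9532; γ = 1/√(1 − 0.9532²) = 1/√0.09141 = 3.308; τ_4 = 29.62/3.308 = 8.955 ms.
Total: 8.377 + 1.427 + 22.08 + 8.955 ms.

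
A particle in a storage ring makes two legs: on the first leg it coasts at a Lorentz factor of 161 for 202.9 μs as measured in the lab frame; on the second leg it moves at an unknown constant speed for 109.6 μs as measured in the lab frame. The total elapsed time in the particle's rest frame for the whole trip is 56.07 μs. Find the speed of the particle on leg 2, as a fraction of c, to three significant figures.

Leg 1: γ = 161; τ_1 = 202.9/161.0 = 1.260 μs.
Leg 2: speed unknown; τ_2 = 109.6/γ_2.
Total proper time: 1.260 + τ_2 = 56.07, so τ_2 = 56.07 − 1.260 = 54.81 μs.
γ_2 = 109.6/54.81 = 2.000; β = √(1 − 1/γ²) = √0.7499.

β = 0.866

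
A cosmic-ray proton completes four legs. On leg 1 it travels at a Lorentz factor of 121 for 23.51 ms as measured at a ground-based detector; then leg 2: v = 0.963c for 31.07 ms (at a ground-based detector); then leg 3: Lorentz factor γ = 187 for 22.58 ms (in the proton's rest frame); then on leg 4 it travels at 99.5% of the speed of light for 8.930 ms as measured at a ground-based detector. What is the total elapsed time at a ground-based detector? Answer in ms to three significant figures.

Δt = 4290 ms

Leg 1: 23.51 ms is already measured at a ground-based detector.
Leg 2: 31.07 ms is already measured at a ground-based detector.
Leg 3: γ = 187; Δt_3 = 187.0 × 22.58 = 4222 ms.
Leg 4: 8.930 ms is already measured at a ground-based detector.
Total: 23.51 + 31.07 + 4222 + 8.930 ms.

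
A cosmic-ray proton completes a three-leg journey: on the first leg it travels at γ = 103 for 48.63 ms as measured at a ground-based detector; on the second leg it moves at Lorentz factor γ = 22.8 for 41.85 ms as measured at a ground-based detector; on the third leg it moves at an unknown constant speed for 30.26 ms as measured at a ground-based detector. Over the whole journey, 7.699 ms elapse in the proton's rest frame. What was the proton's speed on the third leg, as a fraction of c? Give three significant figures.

β = 0.984

Leg 1: γ = 103; τ_1 = 48.63/103.0 = 0.4721 ms.
Leg 2: γ = 22.8; τ_2 = 41.85/22.80 = 1.836 ms.
Leg 3: speed unknown; τ_3 = 30.26/γ_3.
Total proper time: 0.4721 + 1.836 + τ_3 = 7.699, so τ_3 = 7.699 − 2.308 = 5.391 ms.
γ_3 = 30.26/5.391 = 5.613; β = √(1 − 1/γ²) = √0.9683.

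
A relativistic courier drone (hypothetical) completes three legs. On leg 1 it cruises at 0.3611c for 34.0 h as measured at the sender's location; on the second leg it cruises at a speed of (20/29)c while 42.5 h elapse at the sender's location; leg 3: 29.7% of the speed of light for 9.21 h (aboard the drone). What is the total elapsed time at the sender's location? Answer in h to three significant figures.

Leg 1: 34.0 h is already measured at the sender's location.
Leg 2: 42.5 h is already measured at the sender's location.
Leg 3: β = 0.297; γ = 1/√(1 − 0.297²) = 1/√0.9118 = 1.047; Δt_3 = 1.047 × 9.21 = 9.645 h.
Total: 34.00 + 42.50 + 9.645 h.

Δt = 86.1 h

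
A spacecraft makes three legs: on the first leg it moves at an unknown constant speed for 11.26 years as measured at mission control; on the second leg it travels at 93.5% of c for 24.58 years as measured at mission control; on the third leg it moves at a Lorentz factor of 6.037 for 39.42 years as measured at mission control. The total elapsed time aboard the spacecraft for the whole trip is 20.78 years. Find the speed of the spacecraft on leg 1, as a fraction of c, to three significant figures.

β = 0.871

Leg 1: speed unknown; τ_1 = 11.26/γ_1.
Leg 2: β = 0.935; γ = 1/√(1 − 0.935²) = 1/√0.1258 = 2.820; τ_2 = 24.58/2.820 = 8.717 years.
Leg 3: γ = 6.037; τ_3 = 39.42/6.037 = 6.530 years.
Total proper time: τ_1 + 8.717 + 6.530 = 20.78, so τ_1 = 20.78 − 15.25 = 5.533 years.
γ_1 = 11.26/5.533 = 2.035; β = √(1 − 1/γ²) = √0.7585.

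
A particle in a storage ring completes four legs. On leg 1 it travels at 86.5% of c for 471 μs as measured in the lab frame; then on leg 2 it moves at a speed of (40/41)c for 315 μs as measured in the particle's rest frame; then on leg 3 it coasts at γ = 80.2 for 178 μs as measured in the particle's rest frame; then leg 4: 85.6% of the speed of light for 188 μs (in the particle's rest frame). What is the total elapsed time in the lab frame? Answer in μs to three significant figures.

Δt = 1.65×10⁴ μs

Leg 1: 471 μs is already measured in the lab frame.
Leg 2: γ = 1/√(1 − (40/41)²) = 41/9 ≈ 4.556; Δt_2 = 4.556 × 315 = 1435 μs.
Leg 3: γ = 80.2; Δt_3 = 80.20 × 178 = 1.428×10⁴ μs.
Leg 4: β = 0.856; γ = 1/√(1 − 0.856²) = 1/√0.2673 = 1.934; Δt_4 = 1.934 × 188 = 363.7 μs.
Total: 471.0 + 1435 + 1.428×10⁴ + 363.7 μs.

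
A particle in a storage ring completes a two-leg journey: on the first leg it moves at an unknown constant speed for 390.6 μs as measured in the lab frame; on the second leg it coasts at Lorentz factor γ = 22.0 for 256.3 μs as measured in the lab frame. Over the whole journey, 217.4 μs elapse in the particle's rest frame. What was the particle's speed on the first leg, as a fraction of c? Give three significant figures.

β = 0.850

Leg 1: speed unknown; τ_1 = 390.6/γ_1.
Leg 2: γ = 22.0; τ_2 = 256.3/22.00 = 11.65 μs.
Total proper time: τ_1 + 11.65 = 217.4, so τ_1 = 217.4 − 11.65 = 205.7 μs.
γ_1 = 390.6/205.7 = 1.898; β = √(1 − 1/γ²) = √0.7225.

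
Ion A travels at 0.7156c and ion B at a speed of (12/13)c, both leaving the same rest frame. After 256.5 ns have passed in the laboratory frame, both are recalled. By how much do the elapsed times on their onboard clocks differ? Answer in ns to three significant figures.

|τ_A − τ_B| = 80.5 ns

A: γ = 1/√(1 − 0.7156²) = 1/√0.4879 = 1.432; τ_A = 256.5/1.432 = 179.2 ns.
B: γ = 1/√(1 − (12/13)²) = 13/5 = 2.600; τ_B = 256.5/2.600 = 98.65 ns.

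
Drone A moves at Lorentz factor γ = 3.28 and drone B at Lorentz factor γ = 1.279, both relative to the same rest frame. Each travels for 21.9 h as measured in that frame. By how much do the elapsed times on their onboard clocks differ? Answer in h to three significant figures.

|τ_A − τ_B| = 10.4 h

A: γ = 3.28; τ_A = 21.9/3.280 = 6.677 h.
B: γ = 1.279; τ_B = 21.9/1.279 = 17.12 h.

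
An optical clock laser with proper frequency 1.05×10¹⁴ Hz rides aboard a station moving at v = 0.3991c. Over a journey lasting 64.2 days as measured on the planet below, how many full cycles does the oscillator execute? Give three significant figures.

N = 5.34×10²⁰

γ = 1/√(1 − 0.3991²) = 1/√0.8407 = 1.091
The oscillator's own cycle count is N = f × τ where τ is the proper time aboard the station. τ = Δt/γ = 64.2/1.091 = 58.87 days = 5.086×10⁶ s.
N = 1.05×10¹⁴ × 5.086×10⁶ = 5.340×10²⁰.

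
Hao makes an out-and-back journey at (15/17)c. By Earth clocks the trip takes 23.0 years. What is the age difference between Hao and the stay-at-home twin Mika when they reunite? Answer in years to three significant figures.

Δt − τ = 12.2 years

γ = 1/√(1 − (15/17)²) = 17/8 = 2.125
Hao's elapsed proper time: τ = 23.0/2.125 = 10.82 years.
Age gap = Δt − τ = 23.0 − 10.82 years.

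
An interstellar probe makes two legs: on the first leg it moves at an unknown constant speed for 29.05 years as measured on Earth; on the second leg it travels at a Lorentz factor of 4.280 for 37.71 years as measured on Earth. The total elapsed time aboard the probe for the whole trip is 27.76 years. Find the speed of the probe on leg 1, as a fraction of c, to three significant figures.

β = 0.758

Leg 1: speed unknown; τ_1 = 29.05/γ_1.
Leg 2: γ = 4.280; τ_2 = 37.71/4.280 = 8.811 years.
Total proper time: τ_1 + 8.811 = 27.76, so τ_1 = 27.76 − 8.811 = 18.95 years.
γ_1 = 29.05/18.95 = 1.533; β = √(1 − 1/γ²) = √0.5745.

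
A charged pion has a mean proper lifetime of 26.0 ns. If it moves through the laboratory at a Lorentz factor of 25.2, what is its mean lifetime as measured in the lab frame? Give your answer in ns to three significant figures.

γ = 25.2
The rest-frame lifetime is the proper time; the lab measures the dilated interval Δt = γτ₀ = 25.20 × 26.0 ns.

Δt = 655 ns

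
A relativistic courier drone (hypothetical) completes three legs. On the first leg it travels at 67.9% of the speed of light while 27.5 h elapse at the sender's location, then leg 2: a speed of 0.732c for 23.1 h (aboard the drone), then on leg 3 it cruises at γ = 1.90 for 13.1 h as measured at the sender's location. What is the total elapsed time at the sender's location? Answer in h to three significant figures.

Leg 1: 27.5 h is already measured at the sender's location.
Leg 2: γ = 1/√(1 − 0.732²) = 1/√0.4642 = 1.468; Δt_2 = 1.468 × 23.1 = 33.91 h.
Leg 3: 13.1 h is already measured at the sender's location.
Total: 27.50 + 33.91 + 13.10 h.

Δt = 74.5 h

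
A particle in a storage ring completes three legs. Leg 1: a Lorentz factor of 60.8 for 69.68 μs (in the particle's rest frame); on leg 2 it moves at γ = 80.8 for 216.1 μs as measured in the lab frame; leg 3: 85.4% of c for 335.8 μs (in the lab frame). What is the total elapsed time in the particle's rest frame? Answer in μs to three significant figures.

τ = 247 μs

Leg 1: 69.68 μs is already measured in the particle's rest frame.
Leg 2: γ = 80.8; τ_2 = 216.1/80.80 = 2.675 μs.
Leg 3: β = 0.854; γ = 1/√(1 − 0.854²) = 1/√0.2707 = 1.922; τ_3 = 335.8/1.922 = 174.7 μs.
Total: 69.68 + 2.675 + 174.7 μs.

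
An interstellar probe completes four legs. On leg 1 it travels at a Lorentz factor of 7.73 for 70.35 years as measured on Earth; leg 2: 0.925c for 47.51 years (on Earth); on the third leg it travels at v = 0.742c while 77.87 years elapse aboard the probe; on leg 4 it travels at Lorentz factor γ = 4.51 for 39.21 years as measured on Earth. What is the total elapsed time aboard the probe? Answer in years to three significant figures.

τ = 114 years

Leg 1: γ = 7.73; τ_1 = 70.35/7.730 = 9.101 years.
Leg 2: γ = 1/√(1 − 0.925²) = 1/√0.1444 = 2.632; τ_2 = 47.51/2.632 = 18.05 years.
Leg 3: 77.87 years is already measured aboard the probe.
Leg 4: γ = 4.51; τ_4 = 39.21/4.510 = 8.694 years.
Total: 9.101 + 18.05 + 77.87 + 8.694 years.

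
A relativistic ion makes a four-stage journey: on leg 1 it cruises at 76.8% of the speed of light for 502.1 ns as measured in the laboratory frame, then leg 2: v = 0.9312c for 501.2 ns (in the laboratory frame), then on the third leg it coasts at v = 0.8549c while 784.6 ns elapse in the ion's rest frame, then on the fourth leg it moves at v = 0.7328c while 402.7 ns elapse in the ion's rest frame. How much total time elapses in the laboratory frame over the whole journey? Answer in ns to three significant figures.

Leg 1: 502.1 ns is already measured in the laboratory frame.
Leg 2: 501.2 ns is already measured in the laboratory frame.
Leg 3: γ = 1/√(1 − 0.8549²) = 1/√0.2691 = 1.928; Δt_3 = 1.928 × 784.6 = 1512 ns.
Leg 4: γ = 1/√(1 − 0.7328²) = 1/√0.4630 = 1.470; Δt_4 = 1.470 × 402.7 = 591.8 ns.
Total: 502.1 + 501.2 + 1512 + 591.8 ns.

Δt = 3110 ns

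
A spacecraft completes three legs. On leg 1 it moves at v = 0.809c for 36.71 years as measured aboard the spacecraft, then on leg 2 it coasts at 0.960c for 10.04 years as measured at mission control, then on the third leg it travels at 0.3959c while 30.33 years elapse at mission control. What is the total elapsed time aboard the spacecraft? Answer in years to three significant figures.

Leg 1: 36.71 years is already measured aboard the spacecraft.
Leg 2: γ = 1/√(1 − 0.960²) = 25/7 ≈ 3.571; τ_2 = 10.04/3.571 = 2.811 years.
Leg 3: γ = 1/√(1 − 0.3959²) = 1/√0.8433 = 1.089; τ_3 = 30.33/1.089 = 27.85 years.
Total: 36.71 + 2.811 + 27.85 years.

τ = 67.4 years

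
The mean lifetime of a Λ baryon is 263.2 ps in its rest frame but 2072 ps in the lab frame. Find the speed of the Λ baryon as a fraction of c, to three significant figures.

β = 0.992

γ = Δt/τ₀ = 2072/263.2 = 7.872
β = √(1 − 1/γ²) = √(1 − 0.01614) = √0.9839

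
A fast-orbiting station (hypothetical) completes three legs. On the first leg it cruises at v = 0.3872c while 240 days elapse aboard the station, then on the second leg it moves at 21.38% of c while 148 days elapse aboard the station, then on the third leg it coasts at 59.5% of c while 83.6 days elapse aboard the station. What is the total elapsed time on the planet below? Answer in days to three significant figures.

Leg 1: γ = 1/√(1 − 0.3872²) = 1/√0.8501 = 1.085; Δt_1 = 1.085 × 240 = 260.3 days.
Leg 2: β = 0.2138; γ = 1/√(1 − 0.2138²) = 1/√0.9543 = 1.024; Δt_2 = 1.024 × 148 = 151.5 days.
Leg 3: β = 0.595; γ = 1/√(1 − 0.595²) = 1/√0.6460 = 1.244; Δt_3 = 1.244 × 83.6 = 104.0 days.
Total: 260.3 + 151.5 + 104.0 days.

Δt = 516 days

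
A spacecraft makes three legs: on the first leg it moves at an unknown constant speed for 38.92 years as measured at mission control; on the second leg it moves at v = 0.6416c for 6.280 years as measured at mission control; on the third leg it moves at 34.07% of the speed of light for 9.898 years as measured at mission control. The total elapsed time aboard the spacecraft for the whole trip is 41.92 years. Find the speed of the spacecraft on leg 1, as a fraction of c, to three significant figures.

β = 0.700

Leg 1: speed unknown; τ_1 = 38.92/γ_1.
Leg 2: γ = 1/√(1 − 0.6416²) = 1/√0.5883 = 1.304; τ_2 = 6.280/1.304 = 4.817 years.
Leg 3: β = 0.3407; γ = 1/√(1 − 0.3407²) = 1/√0.8839 = 1.064; τ_3 = 9.898/1.064 = 9.306 years.
Total proper time: τ_1 + 4.817 + 9.306 = 41.92, so τ_1 = 41.92 − 14.12 = 27.80 years.
γ_1 = 38.92/27.80 = 1.400; β = √(1 − 1/γ²) = √0.4899.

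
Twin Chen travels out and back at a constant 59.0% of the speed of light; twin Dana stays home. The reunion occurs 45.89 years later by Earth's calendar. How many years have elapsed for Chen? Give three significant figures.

β = 0.590; γ = 1/√(1 − 0.590²) = 1/√0.6519 = 1.239
Chen's clock measures proper time along the trip: τ = Δt/γ = 45.89/1.239 years.

τ = 37.1 years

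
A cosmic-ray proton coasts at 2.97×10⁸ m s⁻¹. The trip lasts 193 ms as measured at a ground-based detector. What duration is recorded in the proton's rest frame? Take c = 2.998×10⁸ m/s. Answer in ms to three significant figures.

β = 2.97×10⁸/2.998×10⁸ = 0.9907; γ = 1/√(1 − 0.9907²) = 7.334
The interval measured at a ground-based detector is the dilated one; the clock in the proton's rest frame measures the proper time τ = Δt/γ = 193/7.334 ms.

τ = 26.3 ms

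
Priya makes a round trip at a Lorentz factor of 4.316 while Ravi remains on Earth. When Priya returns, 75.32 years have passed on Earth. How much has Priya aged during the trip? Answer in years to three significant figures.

τ = 17.5 years

γ = 4.316
Priya's clock measures proper time along the trip: τ = Δt/γ = 75.32/4.316 years.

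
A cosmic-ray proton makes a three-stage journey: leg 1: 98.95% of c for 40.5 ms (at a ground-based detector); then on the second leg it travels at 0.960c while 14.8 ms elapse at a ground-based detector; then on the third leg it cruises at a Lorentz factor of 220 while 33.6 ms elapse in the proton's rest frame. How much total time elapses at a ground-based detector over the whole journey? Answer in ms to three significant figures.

Δt = 7450 ms

Leg 1: 40.5 ms is already measured at a ground-based detector.
Leg 2: 14.8 ms is already measured at a ground-based detector.
Leg 3: γ = 220; Δt_3 = 220.0 × 33.6 = 7392 ms.
Total: 40.50 + 14.80 + 7392 ms.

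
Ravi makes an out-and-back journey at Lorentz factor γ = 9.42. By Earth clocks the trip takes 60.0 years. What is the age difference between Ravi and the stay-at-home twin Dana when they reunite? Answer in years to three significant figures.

Δt − τ = 53.6 years

γ = 9.42
Ravi's elapsed proper time: τ = 60.0/9.420 = 6.369 years.
Age gap = Δt − τ = 60.0 − 6.369 years.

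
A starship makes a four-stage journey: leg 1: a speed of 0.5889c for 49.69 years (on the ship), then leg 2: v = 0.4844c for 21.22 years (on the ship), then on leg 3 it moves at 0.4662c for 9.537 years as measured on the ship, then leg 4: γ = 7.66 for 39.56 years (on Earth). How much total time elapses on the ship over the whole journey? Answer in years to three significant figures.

Leg 1: 49.69 years is already measured on the ship.
Leg 2: 21.22 years is already measured on the ship.
Leg 3: 9.537 years is already measured on the ship.
Leg 4: γ = 7.66; τ_4 = 39.56/7.660 = 5.164 years.
Total: 49.69 + 21.22 + 9.537 + 5.164 years.

τ = 85.6 years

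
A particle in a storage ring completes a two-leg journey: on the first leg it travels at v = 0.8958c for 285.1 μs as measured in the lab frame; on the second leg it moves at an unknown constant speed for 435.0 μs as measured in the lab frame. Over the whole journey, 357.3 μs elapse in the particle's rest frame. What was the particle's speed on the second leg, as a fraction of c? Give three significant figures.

β = 0.848

Leg 1: γ = 1/√(1 − 0.8958²) = 1/√0.1975 = 2.250; τ_1 = 285.1/2.250 = 126.7 μs.
Leg 2: speed unknown; τ_2 = 435.0/γ_2.
Total proper time: 126.7 + τ_2 = 357.3, so τ_2 = 357.3 − 126.7 = 230.6 μs.
γ_2 = 435.0/230.6 = 1.887; β = √(1 − 1/γ²) = √0.7190.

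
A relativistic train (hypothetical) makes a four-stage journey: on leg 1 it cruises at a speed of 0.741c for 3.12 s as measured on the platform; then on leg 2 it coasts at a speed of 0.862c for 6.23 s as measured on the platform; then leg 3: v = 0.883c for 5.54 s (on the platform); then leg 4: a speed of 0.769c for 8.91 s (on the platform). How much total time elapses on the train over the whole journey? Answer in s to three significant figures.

Leg 1: γ = 1/√(1 − 0.741²) = 1/√0.4509 = 1.489; τ_1 = 3.12/1.489 = 2.095 s.
Leg 2: γ = 1/√(1 − 0.862²) = 1/√0.2570 = 1.973; τ_2 = 6.23/1.973 = 3.158 s.
Leg 3: γ = 1/√(1 − 0.883²) = 1/√0.2203 = 2.131; τ_3 = 5.54/2.131 = 2.600 s.
Leg 4: γ = 1/√(1 − 0.769²) = 1/√0.4086 = 1.564; τ_4 = 8.91/1.564 = 5.696 s.
Total: 2.095 + 3.158 + 2.600 + 5.696 s.

τ = 13.5 s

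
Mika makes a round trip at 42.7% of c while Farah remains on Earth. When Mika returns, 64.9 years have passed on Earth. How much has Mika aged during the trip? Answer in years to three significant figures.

β = 0.427; γ = 1/√(1 − 0.427²) = 1/√0.8177 = 1.106
Mika's clock measures proper time along the trip: τ = Δt/γ = 64.9/1.106 years.

τ = 58.7 years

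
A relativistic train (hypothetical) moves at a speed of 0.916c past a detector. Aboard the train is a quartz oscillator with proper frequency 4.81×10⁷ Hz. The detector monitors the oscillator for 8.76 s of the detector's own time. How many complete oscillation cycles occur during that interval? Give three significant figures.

γ = 1/√(1 − 0.916²) = 1/√0.1609 = 2.493
During 8.76 s of lab time, the oscillator's proper time advances by τ = Δt/γ = 8.76/2.493 = 3.514 s = 3.514×10⁰ s.
N = f × τ = 4.81×10⁷ × 3.514×10⁰ = 1.690×10⁸.

N = 1.69×10⁸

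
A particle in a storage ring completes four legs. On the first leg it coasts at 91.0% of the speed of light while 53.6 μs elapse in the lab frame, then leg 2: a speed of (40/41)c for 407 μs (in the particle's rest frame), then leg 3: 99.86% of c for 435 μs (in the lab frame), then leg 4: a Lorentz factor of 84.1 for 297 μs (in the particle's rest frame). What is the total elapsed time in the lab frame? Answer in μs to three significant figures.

Δt = 2.73×10⁴ μs

Leg 1: 53.6 μs is already measured in the lab frame.
Leg 2: γ = 1/√(1 − (40/41)²) = 41/9 ≈ 4.556; Δt_2 = 4.556 × 407 = 1854 μs.
Leg 3: 435 μs is already measured in the lab frame.
Leg 4: γ = 84.1; Δt_4 = 84.10 × 297 = 2.498×10⁴ μs.
Total: 53.60 + 1854 + 435.0 + 2.498×10⁴ μs.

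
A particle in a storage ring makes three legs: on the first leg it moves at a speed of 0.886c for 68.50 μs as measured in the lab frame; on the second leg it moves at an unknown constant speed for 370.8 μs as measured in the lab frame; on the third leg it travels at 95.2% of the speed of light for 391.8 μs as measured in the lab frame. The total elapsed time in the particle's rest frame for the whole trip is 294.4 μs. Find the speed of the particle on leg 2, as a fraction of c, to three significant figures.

Leg 1: γ = 1/√(1 − 0.886²) = 1/√0.2150 = 2.157; τ_1 = 68.50/2.157 = 31.76 μs.
Leg 2: speed unknown; τ_2 = 370.8/γ_2.
Leg 3: β = 0.952; γ = 1/√(1 − 0.952²) = 1/√0.09370 = 3.267; τ_3 = 391.8/3.267 = 119.9 μs.
Total proper time: 31.76 + τ_2 + 119.9 = 294.4, so τ_2 = 294.4 − 151.7 = 142.7 μs.
γ_2 = 370.8/142.7 = 2.598; β = √(1 − 1/γ²) = √0.8519.

β = 0.923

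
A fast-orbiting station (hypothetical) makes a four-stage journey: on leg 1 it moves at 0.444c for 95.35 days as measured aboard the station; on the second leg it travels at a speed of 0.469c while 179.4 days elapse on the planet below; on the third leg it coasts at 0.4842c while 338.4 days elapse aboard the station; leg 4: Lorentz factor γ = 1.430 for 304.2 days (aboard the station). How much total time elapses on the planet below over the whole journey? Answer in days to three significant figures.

Leg 1: γ = 1/√(1 − 0.444²) = 1/√0.8029 = 1.116; Δt_1 = 1.116 × 95.35 = 106.4 days.
Leg 2: 179.4 days is already measured on the planet below.
Leg 3: γ = 1/√(1 − 0.4842²) = 1/√0.7656 = 1.143; Δt_3 = 1.143 × 338.4 = 386.8 days.
Leg 4: γ = 1.430; Δt_4 = 1.430 × 304.2 = 435.0 days.
Total: 106.4 + 179.4 + 386.8 + 435.0 days.

Δt = 1110 days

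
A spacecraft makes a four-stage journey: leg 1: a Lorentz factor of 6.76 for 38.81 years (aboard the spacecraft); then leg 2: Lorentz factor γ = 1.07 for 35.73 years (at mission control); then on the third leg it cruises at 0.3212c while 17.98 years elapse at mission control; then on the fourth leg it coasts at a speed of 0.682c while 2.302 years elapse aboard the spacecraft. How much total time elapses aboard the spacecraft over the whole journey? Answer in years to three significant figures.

τ = 91.5 years

Leg 1: 38.81 years is already measured aboard the spacecraft.
Leg 2: γ = 1.07; τ_2 = 35.73/1.070 = 33.39 years.
Leg 3: γ = 1/√(1 − 0.3212²) = 1/√0.8968 = 1.056; τ_3 = 17.98/1.056 = 17.03 years.
Leg 4: 2.302 years is already measured aboard the spacecraft.
Total: 38.81 + 33.39 + 17.03 + 2.302 years.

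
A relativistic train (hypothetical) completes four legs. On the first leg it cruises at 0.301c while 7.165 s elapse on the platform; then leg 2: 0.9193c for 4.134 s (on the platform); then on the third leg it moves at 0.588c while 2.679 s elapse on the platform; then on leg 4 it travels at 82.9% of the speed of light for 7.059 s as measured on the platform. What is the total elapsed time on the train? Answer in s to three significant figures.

Leg 1: γ = 1/√(1 − 0.301²) = 1/√0.9094 = 1.049; τ_1 = 7.165/1.049 = 6.833 s.
Leg 2: γ = 1/√(1 − 0.9193²) = 1/√0.1549 = 2.541; τ_2 = 4.134/2.541 = 1.627 s.
Leg 3: γ = 1/√(1 − 0.588²) = 1/√0.6543 = 1.236; τ_3 = 2.679/1.236 = 2.167 s.
Leg 4: β = 0.829; γ = 1/√(1 − 0.829²) = 1/√0.3128 = 1.788; τ_4 = 7.059/1.788 = 3.948 s.
Total: 6.833 + 1.627 + 2.167 + 3.948 s.

τ = 14.6 s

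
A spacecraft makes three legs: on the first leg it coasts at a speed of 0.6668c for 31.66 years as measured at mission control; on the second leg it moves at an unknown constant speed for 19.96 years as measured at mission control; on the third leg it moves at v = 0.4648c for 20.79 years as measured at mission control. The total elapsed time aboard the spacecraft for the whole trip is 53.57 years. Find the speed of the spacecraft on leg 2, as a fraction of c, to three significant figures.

β = 0.815

Leg 1: γ = 1/√(1 − 0.6668²) = 1/√0.5554 = 1.342; τ_1 = 31.66/1.342 = 23.59 years.
Leg 2: speed unknown; τ_2 = 19.96/γ_2.
Leg 3: γ = 1/√(1 − 0.4648²) = 1/√0.7840 = 1.129; τ_3 = 20.79/1.129 = 18.41 years.
Total proper time: 23.59 + τ_2 + 18.41 = 53.57, so τ_2 = 53.57 − 42.00 = 11.57 years.
γ_2 = 19.96/11.57 = 1.725; β = √(1 − 1/γ²) = √0.6641.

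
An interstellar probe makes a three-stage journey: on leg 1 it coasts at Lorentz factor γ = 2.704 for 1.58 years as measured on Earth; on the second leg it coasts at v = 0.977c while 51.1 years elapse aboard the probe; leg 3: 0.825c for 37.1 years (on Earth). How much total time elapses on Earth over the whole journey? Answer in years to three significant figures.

Δt = 278 years

Leg 1: 1.58 years is already measured on Earth.
Leg 2: γ = 1/√(1 − 0.977²) = 1/√0.04547 = 4.690; Δt_2 = 4.690 × 51.1 = 239.6 years.
Leg 3: 37.1 years is already measured on Earth.
Total: 1.580 + 239.6 + 37.10 years.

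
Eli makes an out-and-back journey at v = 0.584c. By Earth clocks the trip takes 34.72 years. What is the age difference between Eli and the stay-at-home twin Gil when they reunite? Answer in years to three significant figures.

γ = 1/√(1 − 0.584²) = 1/√0.6589 = 1.232
Eli's elapsed proper time: τ = 34.72/1.232 = 28.18 years.
Age gap = Δt − τ = 34.72 − 28.18 years.

Δt − τ = 6.54 years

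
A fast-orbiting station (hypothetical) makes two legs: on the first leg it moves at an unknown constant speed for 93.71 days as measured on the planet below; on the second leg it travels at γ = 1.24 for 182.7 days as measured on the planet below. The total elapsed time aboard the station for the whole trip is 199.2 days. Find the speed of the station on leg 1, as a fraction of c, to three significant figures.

β = 0.833

Leg 1: speed unknown; τ_1 = 93.71/γ_1.
Leg 2: γ = 1.24; τ_2 = 182.7/1.240 = 147.3 days.
Total proper time: τ_1 + 147.3 = 199.2, so τ_1 = 199.2 − 147.3 = 51.86 days.
γ_1 = 93.71/51.86 = 1.807; β = √(1 − 1/γ²) = √0.6937.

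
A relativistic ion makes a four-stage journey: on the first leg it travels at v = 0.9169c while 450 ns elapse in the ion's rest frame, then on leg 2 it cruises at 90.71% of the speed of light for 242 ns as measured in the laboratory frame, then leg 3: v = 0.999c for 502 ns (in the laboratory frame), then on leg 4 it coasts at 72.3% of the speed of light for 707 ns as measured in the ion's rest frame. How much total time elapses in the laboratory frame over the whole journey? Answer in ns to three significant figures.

Leg 1: γ = 1/√(1 − 0.9169²) = 1/√0.1593 = 2.506; Δt_1 = 2.506 × 450 = 1127 ns.
Leg 2: 242 ns is already measured in the laboratory frame.
Leg 3: 502 ns is already measured in the laboratory frame.
Leg 4: β = 0.723; γ = 1/√(1 − 0.723²) = 1/√0.4773 = 1.447; Δt_4 = 1.447 × 707 = 1023 ns.
Total: 1127 + 242.0 + 502.0 + 1023 ns.

Δt = 2890 ns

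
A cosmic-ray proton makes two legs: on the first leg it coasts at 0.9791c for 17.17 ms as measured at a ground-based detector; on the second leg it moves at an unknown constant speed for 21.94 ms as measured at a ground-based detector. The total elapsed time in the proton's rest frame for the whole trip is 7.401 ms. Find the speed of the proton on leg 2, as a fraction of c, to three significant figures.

β = 0.984

Leg 1: γ = 1/√(1 − 0.9791²) = 1/√0.04136 = 4.917; τ_1 = 17.17/4.917 = 3.492 ms.
Leg 2: speed unknown; τ_2 = 21.94/γ_2.
Total proper time: 3.492 + τ_2 = 7.401, so τ_2 = 7.401 − 3.492 = 3.909 ms.
γ_2 = 21.94/3.909 = 5.613; β = √(1 − 1/γ²) = √0.9683.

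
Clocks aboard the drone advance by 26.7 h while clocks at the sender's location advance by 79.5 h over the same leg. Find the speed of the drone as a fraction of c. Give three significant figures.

The proper time is measured aboard the drone (both events occur at the drone's location); Δt is measured at the sender's location. γ = Δt/τ = 79.5/26.7 = 2.978.
β = √(1 − 1/γ²) = √(1 − 0.1128) = √0.8872

β = 0.942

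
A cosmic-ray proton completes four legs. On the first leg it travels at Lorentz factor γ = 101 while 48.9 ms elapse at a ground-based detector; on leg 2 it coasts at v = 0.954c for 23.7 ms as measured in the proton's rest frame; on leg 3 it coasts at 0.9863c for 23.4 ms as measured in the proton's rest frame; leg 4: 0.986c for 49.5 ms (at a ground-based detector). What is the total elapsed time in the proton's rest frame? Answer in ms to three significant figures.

τ = 55.8 ms

Leg 1: γ = 101; τ_1 = 48.9/101.0 = 0.4842 ms.
Leg 2: 23.7 ms is already measured in the proton's rest frame.
Leg 3: 23.4 ms is already measured in the proton's rest frame.
Leg 4: γ = 1/√(1 − 0.986²) = 1/√0.02780 = 5.997; τ_4 = 49.5/5.997 = 8.254 ms.
Total: 0.4842 + 23.70 + 23.40 + 8.254 ms.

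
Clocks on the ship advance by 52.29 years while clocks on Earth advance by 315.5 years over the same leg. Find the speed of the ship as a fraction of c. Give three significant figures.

v = 0.986c

The proper time is measured on the ship (both events occur at the ship's location); Δt is measured on Earth. γ = Δt/τ = 315.5/52.29 = 6.034.
β = √(1 − 1/γ²) = √(1 − 0.02747) = √0.9725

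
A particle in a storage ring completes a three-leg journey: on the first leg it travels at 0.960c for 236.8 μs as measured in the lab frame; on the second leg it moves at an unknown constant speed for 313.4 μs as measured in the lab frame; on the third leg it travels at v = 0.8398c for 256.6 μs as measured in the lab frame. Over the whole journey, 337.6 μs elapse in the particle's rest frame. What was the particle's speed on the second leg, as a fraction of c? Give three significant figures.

Leg 1: γ = 1/√(1 − 0.960²) = 25/7 ≈ 3.571; τ_1 = 236.8/3.571 = 66.30 μs.
Leg 2: speed unknown; τ_2 = 313.4/γ_2.
Leg 3: γ = 1/√(1 − 0.8398²) = 1/√0.2947 = 1.842; τ_3 = 256.6/1.842 = 139.3 μs.
Total proper time: 66.30 + τ_2 + 139.3 = 337.6, so τ_2 = 337.6 − 205.6 = 132.0 μs.
γ_2 = 313.4/132.0 = 2.374; β = √(1 − 1/γ²) = √0.8226.

β = 0.907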